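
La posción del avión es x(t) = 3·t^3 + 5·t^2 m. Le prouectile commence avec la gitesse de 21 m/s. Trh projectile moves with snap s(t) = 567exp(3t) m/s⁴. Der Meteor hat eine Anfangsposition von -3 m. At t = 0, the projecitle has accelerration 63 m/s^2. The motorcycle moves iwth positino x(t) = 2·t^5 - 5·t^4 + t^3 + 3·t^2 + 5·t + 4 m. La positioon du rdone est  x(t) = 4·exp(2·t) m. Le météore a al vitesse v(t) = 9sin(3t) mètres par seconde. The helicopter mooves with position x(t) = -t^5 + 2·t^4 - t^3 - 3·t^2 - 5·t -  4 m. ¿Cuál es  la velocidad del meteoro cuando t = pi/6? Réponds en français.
Nous avons la vitesse v(t) = 9·sin(3·t). En substituant t = pi/6: v(pi/6) = 9.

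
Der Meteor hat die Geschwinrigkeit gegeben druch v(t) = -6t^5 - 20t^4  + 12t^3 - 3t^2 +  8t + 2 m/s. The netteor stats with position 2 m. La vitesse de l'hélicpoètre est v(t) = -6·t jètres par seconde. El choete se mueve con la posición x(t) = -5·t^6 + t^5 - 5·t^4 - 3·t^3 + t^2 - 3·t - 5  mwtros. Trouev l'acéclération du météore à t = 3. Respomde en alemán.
Um dies zu lösen, müssen wir 1 Ableitung unserer Gleichung für die Geschwindigkeit v(t) = -6·t^5 - 20·t^4 + 12·t^3 - 3·t^2 + 8·t + 2 nehmen. Mit d/dt von v(t) finden wir a(t) = -30·t^4 - 80·t^3 + 36·t^2 - 6·t + 8. Aus der Gleichung für die Beschleunigung a(t) = -30·t^4 - 80·t^3 + 36·t^2 - 6·t + 8, setzen wir t = 3 ein und erhalten a = -4276.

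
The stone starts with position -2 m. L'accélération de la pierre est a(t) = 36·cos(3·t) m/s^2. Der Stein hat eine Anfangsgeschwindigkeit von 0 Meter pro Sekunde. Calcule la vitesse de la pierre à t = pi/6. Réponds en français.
En partant de l'accélération a(t) = 36·cos(3·t), nous prenons 1 intégrale. L'intégrale de l'accélération, avec v(0) = 0, donne la vitesse: v(t) = 12·sin(3·t). Nous avons la vitesse v(t) = 12·sin(3·t). En substituant t = pi/6: v(pi/6) = 12.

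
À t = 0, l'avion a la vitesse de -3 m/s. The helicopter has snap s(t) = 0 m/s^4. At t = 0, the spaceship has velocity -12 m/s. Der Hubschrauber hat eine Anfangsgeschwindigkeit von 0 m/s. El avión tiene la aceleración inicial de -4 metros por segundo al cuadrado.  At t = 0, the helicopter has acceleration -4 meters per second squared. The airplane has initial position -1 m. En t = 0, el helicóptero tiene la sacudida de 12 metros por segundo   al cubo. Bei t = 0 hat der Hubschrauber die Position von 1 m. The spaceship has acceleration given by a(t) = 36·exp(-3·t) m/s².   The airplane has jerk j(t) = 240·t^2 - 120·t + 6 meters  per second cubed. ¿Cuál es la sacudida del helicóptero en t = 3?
Para resolver esto, necesitamos tomar 1 antiderivada de nuestra ecuación del snap s(t) = 0. Integrando el snap y usando la condición inicial j(0) = 12, obtenemos j(t) = 12. Tenemos la sacudida j(t) = 12. Sustituyendo t = 3: j(3) = 12.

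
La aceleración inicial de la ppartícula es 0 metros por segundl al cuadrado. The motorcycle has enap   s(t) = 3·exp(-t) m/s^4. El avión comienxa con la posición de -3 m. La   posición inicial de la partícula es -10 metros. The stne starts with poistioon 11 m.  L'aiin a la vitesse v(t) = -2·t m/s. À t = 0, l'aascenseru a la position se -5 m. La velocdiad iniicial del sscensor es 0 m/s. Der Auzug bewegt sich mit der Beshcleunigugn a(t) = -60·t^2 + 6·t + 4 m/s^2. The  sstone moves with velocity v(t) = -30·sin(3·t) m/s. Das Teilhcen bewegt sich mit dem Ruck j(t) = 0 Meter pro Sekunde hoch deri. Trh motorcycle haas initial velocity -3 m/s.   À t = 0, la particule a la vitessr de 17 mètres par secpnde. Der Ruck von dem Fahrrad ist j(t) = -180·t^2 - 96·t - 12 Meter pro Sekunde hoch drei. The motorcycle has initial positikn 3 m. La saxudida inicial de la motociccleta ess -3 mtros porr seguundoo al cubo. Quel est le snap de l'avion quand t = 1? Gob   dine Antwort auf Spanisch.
Para resolver esto, necesitamos tomar 3 derivadas de nuestra ecuación de la velocidad v(t) = -2·t. Tomando d/dt de v(t), encontramos a(t) = -2. La derivada de la aceleración da la sacudida: j(t) = 0. Derivando la sacudida, obtenemos el snap: s(t) = 0. De la ecuación del snap s(t) = 0, sustituimos t = 1 para obtener s = 0.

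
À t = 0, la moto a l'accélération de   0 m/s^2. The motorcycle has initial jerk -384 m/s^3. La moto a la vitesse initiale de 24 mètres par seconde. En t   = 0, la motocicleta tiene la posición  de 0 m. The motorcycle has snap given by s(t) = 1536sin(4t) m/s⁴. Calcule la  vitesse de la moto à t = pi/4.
Nous devons trouver l'intégrale de notre équation du snap s(t) = 1536·sin(4·t) 3 fois. La primitive du snap est le jerk. En utilisant j(0) = -384, nous obtenons j(t) = -384·cos(4·t). La primitive du jerk est l'accélération. En utilisant a(0) = 0, nous obtenons a(t) = -96·sin(4·t). En prenant ∫a(t)dt et en appliquant v(0) = 24, nous trouvons v(t) = 24·cos(4·t). En utilisant v(t) = 24·cos(4·t) et en substituant t = pi/4, nous trouvons v = -24.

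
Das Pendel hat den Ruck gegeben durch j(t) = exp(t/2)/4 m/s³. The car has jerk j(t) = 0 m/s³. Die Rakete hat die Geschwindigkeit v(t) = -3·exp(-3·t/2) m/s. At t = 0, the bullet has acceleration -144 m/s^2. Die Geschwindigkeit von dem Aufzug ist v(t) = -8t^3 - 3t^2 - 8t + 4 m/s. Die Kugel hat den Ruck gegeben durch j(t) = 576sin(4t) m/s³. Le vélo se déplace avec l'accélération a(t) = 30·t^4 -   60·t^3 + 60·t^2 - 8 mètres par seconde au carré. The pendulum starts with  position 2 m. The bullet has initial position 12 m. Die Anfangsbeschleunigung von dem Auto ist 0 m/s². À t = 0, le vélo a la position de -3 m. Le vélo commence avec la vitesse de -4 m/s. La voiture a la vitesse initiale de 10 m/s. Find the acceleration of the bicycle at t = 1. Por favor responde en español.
Tenemos la aceleración a(t) = 30·t^4 - 60·t^3 + 60·t^2 - 8. Sustituyendo t = 1: a(1) = 22.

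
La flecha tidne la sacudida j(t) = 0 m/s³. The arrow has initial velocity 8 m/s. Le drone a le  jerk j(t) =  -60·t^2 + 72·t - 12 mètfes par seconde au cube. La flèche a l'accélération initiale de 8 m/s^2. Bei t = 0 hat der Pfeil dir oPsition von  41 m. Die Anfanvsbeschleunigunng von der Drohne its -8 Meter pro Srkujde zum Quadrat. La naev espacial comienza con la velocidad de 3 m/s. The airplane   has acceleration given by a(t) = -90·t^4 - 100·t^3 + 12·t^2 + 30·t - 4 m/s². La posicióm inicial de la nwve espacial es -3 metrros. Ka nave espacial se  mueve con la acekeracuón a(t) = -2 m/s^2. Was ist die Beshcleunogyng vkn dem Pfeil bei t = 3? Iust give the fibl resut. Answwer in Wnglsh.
The answer is 8.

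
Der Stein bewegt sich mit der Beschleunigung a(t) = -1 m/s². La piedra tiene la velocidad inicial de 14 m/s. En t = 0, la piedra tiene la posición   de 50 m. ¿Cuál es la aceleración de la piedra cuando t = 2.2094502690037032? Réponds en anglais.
We have acceleration a(t) = -1. Substituting t = 2.2094502690037032: a(2.2094502690037032) = -1.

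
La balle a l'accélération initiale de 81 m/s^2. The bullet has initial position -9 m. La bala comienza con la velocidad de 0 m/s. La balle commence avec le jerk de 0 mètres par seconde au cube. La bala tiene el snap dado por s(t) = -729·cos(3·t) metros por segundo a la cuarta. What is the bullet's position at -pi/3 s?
To solve this, we need to take 4 antiderivatives of our snap equation s(t) = -729·cos(3·t). Taking ∫s(t)dt and applying j(0) = 0, we find j(t) = -243·sin(3·t). Taking ∫j(t)dt and applying a(0) = 81, we find a(t) = 81·cos(3·t). Taking ∫a(t)dt and applying v(0) = 0, we find v(t) = 27·sin(3·t). The integral of velocity is position. Using x(0) = -9, we get x(t) = -9·cos(3·t). We have position x(t) = -9·cos(3·t). Substituting t = -pi/3: x(-pi/3) = 9.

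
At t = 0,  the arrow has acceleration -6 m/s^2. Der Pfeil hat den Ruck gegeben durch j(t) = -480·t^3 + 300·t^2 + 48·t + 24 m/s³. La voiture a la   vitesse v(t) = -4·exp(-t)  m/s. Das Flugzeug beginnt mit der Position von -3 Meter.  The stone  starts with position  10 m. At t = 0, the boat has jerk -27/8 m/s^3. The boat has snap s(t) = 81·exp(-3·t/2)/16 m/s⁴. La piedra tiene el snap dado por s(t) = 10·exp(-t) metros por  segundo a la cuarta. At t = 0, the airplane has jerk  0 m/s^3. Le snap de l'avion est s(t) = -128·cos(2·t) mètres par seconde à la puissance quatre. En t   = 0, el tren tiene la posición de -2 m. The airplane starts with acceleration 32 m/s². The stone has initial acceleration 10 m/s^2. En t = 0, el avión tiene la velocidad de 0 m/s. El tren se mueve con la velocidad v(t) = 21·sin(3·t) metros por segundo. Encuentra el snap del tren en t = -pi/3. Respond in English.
Starting from velocity v(t) = 21·sin(3·t), we take 3 derivatives. Differentiating velocity, we get acceleration: a(t) = 63·cos(3·t). Taking d/dt of a(t), we find j(t) = -189·sin(3·t). Differentiating jerk, we get snap: s(t) = -567·cos(3·t). From the given snap equation s(t) = -567·cos(3·t), we substitute t = -pi/3 to get s = 567.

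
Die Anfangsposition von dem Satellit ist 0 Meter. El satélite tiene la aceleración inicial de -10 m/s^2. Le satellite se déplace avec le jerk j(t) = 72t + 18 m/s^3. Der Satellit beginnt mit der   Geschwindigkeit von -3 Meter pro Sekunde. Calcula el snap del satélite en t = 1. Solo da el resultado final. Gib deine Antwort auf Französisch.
À t = 1, s = 72.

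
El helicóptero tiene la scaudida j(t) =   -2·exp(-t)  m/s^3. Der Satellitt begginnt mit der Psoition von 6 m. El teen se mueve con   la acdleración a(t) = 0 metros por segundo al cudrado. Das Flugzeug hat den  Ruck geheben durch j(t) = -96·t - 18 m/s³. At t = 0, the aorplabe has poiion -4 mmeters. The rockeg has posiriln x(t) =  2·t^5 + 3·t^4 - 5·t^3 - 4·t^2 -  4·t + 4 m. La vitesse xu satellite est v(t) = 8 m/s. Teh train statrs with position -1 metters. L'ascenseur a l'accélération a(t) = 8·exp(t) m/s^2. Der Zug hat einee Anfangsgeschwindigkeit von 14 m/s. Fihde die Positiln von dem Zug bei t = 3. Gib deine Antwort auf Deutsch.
Wir müssen unsere Gleichung für die Beschleunigung a(t) = 0 2-mal integrieren. Durch Integration von der Beschleunigung und Verwendung der Anfangsbedingung v(0) = 14, erhalten wir v(t) = 14. Das Integral von der Geschwindigkeit, mit x(0) = -1, ergibt die Position: x(t) = 14·t - 1. Aus der Gleichung für die Position x(t) = 14·t - 1, setzen wir t = 3 ein und erhalten x = 41.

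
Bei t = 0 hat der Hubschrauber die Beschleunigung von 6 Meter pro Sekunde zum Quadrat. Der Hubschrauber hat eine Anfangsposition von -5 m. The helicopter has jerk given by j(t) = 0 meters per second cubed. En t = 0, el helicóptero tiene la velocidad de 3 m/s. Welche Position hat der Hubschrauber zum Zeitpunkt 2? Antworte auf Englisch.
To solve this, we need to take 3 antiderivatives of our jerk equation j(t) = 0. The integral of jerk, with a(0) = 6, gives acceleration: a(t) = 6. The antiderivative of acceleration, with v(0) = 3, gives velocity: v(t) = 6·t + 3. Integrating velocity and using the initial condition x(0) = -5, we get x(t) = 3·t^2 + 3·t - 5. We have position x(t) = 3·t^2 + 3·t - 5. Substituting t = 2: x(2) = 13.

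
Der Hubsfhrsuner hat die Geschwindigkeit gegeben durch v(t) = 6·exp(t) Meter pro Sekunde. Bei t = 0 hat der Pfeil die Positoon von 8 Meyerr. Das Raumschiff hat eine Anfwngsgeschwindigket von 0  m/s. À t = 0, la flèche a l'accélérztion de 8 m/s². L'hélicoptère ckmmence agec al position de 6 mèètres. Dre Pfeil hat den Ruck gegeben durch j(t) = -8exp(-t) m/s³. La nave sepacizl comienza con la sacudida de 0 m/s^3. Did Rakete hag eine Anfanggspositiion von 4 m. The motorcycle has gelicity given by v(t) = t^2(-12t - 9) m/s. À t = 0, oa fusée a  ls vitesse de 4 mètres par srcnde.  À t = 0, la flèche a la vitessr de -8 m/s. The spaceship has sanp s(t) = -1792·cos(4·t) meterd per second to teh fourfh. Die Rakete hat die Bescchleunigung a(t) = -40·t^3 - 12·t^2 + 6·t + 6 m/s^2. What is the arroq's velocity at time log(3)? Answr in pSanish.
Debemos encontrar la integral de nuestra ecuación de la sacudida j(t) = -8·exp(-t) 2 veces. La antiderivada de la sacudida, con a(0) = 8, da la aceleración: a(t) = 8·exp(-t). La integral de la aceleración es la velocidad. Usando v(0) = -8, obtenemos v(t) = -8·exp(-t). De la ecuación de la velocidad v(t) = -8·exp(-t), sustituimos t = log(3) para obtener v = -8/3.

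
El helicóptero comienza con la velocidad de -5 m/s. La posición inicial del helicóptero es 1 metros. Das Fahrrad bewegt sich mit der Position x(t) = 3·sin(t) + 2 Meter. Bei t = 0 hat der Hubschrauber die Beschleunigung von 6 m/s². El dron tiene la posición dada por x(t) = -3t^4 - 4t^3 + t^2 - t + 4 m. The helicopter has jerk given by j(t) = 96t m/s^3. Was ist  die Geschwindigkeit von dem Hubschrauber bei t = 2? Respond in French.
Pour résoudre ceci, nous devons prendre 2 intégrales de notre équation du jerk j(t) = 96·t. En intégrant le jerk et en utilisant la condition initiale a(0) = 6, nous obtenons a(t) = 48·t^2 + 6. La primitive de l'accélération, avec v(0) = -5, donne la vitesse: v(t) = 16·t^3 + 6·t - 5. De l'équation de la vitesse v(t) = 16·t^3 + 6·t - 5, nous substituons t = 2 pour obtenir v = 135.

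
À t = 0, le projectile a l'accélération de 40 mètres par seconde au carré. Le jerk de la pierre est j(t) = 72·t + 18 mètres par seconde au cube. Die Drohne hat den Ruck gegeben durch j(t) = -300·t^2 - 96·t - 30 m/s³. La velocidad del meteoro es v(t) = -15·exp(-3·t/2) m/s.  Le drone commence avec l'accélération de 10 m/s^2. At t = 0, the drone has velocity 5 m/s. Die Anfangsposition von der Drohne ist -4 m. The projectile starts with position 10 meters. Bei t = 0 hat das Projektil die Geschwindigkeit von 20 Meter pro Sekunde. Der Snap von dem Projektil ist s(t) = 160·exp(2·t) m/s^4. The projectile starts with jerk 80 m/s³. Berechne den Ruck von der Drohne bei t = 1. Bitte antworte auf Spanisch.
De la ecuación de la sacudida j(t) = -300·t^2 - 96·t - 30, sustituimos t = 1 para obtener j = -426.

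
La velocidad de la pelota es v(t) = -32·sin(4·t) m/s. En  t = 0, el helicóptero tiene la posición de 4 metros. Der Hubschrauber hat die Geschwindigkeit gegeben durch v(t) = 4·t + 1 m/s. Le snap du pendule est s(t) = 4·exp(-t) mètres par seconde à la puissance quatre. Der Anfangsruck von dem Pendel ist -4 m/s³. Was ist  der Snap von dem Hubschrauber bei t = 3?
Ausgehend von der Geschwindigkeit v(t) = 4·t + 1, nehmen wir 3 Ableitungen. Mit d/dt von v(t) finden wir a(t) = 4. Mit d/dt von a(t) finden wir j(t) = 0. Durch Ableiten von dem Ruck erhalten wir den Snap: s(t) = 0. Mit s(t) = 0 und Einsetzen von t = 3, finden wir s = 0.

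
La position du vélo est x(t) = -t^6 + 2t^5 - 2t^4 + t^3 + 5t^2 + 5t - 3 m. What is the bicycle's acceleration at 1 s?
Starting from position x(t) = -t^6 + 2·t^5 - 2·t^4 + t^3 + 5·t^2 + 5·t - 3, we take 2 derivatives. Taking d/dt of x(t), we find v(t) = -6·t^5 + 10·t^4 - 8·t^3 + 3·t^2 + 10·t + 5. Taking d/dt of v(t), we find a(t) = -30·t^4 + 40·t^3 - 24·t^2 + 6·t + 10. From the given acceleration equation a(t) = -30·t^4 + 40·t^3 - 24·t^2 + 6·t + 10, we substitute t = 1 to get a = 2.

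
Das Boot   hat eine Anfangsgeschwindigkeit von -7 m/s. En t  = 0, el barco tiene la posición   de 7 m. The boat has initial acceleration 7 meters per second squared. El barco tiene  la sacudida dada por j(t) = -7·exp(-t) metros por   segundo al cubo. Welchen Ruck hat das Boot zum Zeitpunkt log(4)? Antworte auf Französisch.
En utilisant j(t) = -7·exp(-t) et en substituant t = log(4), nous trouvons j = -7/4.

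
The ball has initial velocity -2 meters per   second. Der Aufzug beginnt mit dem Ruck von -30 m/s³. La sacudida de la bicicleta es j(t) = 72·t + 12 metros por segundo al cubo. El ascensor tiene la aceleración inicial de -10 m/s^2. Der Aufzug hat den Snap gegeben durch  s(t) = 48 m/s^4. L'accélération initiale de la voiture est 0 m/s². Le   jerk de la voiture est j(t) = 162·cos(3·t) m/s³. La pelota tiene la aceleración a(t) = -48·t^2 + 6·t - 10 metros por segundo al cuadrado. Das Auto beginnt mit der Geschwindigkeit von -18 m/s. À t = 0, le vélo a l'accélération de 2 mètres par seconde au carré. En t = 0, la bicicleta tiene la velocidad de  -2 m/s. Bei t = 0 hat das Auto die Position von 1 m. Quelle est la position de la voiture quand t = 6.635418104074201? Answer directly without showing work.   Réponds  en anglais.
x(6.635418104074201) = -4.22441999631334.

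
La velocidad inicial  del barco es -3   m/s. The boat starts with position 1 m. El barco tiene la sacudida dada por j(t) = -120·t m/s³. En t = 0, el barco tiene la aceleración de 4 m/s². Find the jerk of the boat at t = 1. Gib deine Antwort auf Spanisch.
Usando j(t) = -120·t y sustituyendo t = 1, encontramos j = -120.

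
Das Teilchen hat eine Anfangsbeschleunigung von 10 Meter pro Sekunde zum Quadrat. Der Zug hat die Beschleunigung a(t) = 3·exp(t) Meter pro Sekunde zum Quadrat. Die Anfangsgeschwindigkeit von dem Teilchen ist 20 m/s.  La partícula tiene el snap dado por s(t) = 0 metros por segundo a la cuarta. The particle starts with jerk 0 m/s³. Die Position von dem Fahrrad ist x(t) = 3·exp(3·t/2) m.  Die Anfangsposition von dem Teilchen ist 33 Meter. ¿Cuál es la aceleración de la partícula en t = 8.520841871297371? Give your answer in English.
We need to integrate our snap equation s(t) = 0 2 times. Integrating snap and using the initial condition j(0) = 0, we get j(t) = 0. Finding the integral of j(t) and using a(0) = 10: a(t) = 10. From the given acceleration equation a(t) = 10, we substitute t = 8.520841871297371 to get a = 10.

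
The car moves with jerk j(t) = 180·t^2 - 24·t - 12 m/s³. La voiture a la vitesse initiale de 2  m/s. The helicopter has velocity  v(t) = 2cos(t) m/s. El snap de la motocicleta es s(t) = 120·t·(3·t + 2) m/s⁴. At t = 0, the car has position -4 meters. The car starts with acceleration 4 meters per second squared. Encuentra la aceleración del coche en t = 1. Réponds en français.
Pour résoudre ceci, nous devons prendre 1 intégrale de notre équation du jerk j(t) = 180·t^2 - 24·t - 12. L'intégrale du jerk, avec a(0) = 4, donne l'accélération: a(t) = 60·t^3 - 12·t^2 - 12·t + 4. De l'équation de l'accélération a(t) = 60·t^3 - 12·t^2 - 12·t + 4, nous substituons t = 1 pour obtenir a = 40.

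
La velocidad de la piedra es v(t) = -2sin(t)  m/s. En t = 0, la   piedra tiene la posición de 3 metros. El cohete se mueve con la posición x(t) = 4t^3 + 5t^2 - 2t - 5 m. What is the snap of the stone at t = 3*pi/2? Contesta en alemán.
Wir müssen unsere Gleichung für die Geschwindigkeit v(t) = -2·sin(t) 3-mal ableiten. Durch Ableiten von der Geschwindigkeit erhalten wir die Beschleunigung: a(t) = -2·cos(t). Die Ableitung von der Beschleunigung ergibt den Ruck: j(t) = 2·sin(t). Mit d/dt von j(t) finden wir s(t) = 2·cos(t). Wir haben den Snap s(t) = 2·cos(t). Durch Einsetzen von t = 3*pi/2: s(3*pi/2) = 0.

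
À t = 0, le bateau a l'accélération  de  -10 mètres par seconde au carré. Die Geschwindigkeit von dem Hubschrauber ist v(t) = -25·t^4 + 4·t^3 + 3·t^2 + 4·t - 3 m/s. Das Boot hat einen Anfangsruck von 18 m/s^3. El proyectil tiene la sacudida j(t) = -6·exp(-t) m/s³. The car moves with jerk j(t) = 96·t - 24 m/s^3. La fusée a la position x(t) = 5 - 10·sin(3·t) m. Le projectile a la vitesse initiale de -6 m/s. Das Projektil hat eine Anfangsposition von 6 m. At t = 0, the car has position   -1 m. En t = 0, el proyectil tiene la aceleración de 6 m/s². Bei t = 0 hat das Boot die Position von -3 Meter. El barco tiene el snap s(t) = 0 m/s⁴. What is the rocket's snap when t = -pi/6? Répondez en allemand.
Ausgehend von der Position x(t) = 5 - 10·sin(3·t), nehmen wir 4 Ableitungen. Mit d/dt von x(t) finden wir v(t) = -30·cos(3·t). Durch Ableiten von der Geschwindigkeit erhalten wir die Beschleunigung: a(t) = 90·sin(3·t). Durch Ableiten von der Beschleunigung erhalten wir den Ruck: j(t) = 270·cos(3·t). Die Ableitung von dem Ruck ergibt den Snap: s(t) = -810·sin(3·t). Aus der Gleichung für den Snap s(t) = -810·sin(3·t), setzen wir t = -pi/6 ein und erhalten s = 810.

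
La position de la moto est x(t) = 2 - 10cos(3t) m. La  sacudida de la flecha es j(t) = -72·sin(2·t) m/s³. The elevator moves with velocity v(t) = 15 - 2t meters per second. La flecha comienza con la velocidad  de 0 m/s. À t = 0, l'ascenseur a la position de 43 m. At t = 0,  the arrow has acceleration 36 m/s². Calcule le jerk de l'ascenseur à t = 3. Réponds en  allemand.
Um dies zu lösen, müssen wir 2 Ableitungen unserer Gleichung für die Geschwindigkeit v(t) = 15 - 2·t nehmen. Mit d/dt von v(t) finden wir a(t) = -2. Mit d/dt von a(t) finden wir j(t) = 0. Aus der Gleichung für den Ruck j(t) = 0, setzen wir t = 3 ein und erhalten j = 0.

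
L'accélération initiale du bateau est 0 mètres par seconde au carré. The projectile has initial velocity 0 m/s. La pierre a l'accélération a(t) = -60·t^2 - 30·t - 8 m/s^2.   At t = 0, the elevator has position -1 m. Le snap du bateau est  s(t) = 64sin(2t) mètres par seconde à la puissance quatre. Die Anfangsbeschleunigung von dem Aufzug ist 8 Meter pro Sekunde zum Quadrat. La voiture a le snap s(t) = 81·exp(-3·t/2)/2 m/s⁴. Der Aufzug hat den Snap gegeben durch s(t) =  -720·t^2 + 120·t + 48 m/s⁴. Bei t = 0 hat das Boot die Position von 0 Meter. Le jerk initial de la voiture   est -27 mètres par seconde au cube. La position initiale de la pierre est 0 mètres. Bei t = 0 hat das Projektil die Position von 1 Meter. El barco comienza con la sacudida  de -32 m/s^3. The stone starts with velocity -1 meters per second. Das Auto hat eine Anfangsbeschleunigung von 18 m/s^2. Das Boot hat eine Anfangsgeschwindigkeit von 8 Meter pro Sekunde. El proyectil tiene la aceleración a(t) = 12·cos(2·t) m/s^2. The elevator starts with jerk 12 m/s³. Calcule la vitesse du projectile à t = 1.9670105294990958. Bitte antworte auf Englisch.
We need to integrate our acceleration equation a(t) = 12·cos(2·t) 1 time. Finding the integral of a(t) and using v(0) = 0: v(t) = 6·sin(2·t). We have velocity v(t) = 6·sin(2·t). Substituting t = 1.9670105294990958: v(1.9670105294990958) = -4.27236238787409.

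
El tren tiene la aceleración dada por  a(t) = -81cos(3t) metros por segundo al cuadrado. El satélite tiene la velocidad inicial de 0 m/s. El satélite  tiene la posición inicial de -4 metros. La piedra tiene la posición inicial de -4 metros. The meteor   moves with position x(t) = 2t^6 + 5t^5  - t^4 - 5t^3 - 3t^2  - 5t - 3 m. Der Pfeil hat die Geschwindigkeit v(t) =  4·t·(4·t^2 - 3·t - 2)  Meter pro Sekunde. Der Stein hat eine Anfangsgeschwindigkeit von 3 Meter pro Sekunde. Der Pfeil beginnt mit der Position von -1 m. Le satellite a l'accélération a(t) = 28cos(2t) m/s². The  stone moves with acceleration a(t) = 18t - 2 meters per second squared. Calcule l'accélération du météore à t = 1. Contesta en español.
Debemos derivar nuestra ecuación de la posición x(t) = 2·t^6 + 5·t^5 - t^4 - 5·t^3 - 3·t^2 - 5·t - 3 2 veces. Tomando d/dt de x(t), encontramos v(t) = 12·t^5 + 25·t^4 - 4·t^3 - 15·t^2 - 6·t - 5. La derivada de la velocidad da la aceleración: a(t) = 60·t^4 + 100·t^3 - 12·t^2 - 30·t - 6. Tenemos la aceleración a(t) = 60·t^4 + 100·t^3 - 12·t^2 - 30·t - 6. Sustituyendo t = 1: a(1) = 112.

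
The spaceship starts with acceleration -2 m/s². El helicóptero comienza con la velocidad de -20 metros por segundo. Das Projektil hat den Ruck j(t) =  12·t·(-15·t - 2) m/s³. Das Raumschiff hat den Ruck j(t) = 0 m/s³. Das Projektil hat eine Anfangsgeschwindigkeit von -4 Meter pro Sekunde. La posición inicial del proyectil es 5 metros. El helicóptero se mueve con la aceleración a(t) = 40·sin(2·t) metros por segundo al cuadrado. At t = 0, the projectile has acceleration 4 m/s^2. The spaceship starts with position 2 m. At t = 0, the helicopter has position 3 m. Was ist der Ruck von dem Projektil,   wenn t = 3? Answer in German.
Mit j(t) = 12·t·(-15·t - 2) und Einsetzen von t = 3, finden wir j = -1692.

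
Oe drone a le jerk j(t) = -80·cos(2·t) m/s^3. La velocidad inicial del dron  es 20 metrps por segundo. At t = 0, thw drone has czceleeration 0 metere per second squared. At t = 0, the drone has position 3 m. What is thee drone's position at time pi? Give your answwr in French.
Pour résoudre ceci, nous devons prendre 3 intégrales de notre équation du jerk j(t) = -80·cos(2·t). En intégrant le jerk et en utilisant la condition initiale a(0) = 0, nous obtenons a(t) = -40·sin(2·t). En prenant ∫a(t)dt et en appliquant v(0) = 20, nous trouvons v(t) = 20·cos(2·t). En prenant ∫v(t)dt et en appliquant x(0) = 3, nous trouvons x(t) = 10·sin(2·t) + 3. En utilisant x(t) = 10·sin(2·t) + 3 et en substituant t = pi, nous trouvons x = 3.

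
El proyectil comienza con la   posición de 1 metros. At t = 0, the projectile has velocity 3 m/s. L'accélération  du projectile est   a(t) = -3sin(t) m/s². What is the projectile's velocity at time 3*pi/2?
We need to integrate our acceleration equation a(t) = -3·sin(t) 1 time. The antiderivative of acceleration is velocity. Using v(0) = 3, we get v(t) = 3·cos(t). Using v(t) = 3·cos(t) and substituting t = 3*pi/2, we find v = 0.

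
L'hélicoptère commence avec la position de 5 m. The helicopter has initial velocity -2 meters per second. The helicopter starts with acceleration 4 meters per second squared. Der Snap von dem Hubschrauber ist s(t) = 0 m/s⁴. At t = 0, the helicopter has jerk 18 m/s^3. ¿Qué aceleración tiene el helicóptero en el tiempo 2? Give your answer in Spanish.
Necesitamos integrar nuestra ecuación del snap s(t) = 0 2 veces. Tomando ∫s(t)dt y aplicando j(0) = 18, encontramos j(t) = 18. Tomando ∫j(t)dt y aplicando a(0) = 4, encontramos a(t) = 18·t + 4. Tenemos la aceleración a(t) = 18·t + 4. Sustituyendo t = 2: a(2) = 40.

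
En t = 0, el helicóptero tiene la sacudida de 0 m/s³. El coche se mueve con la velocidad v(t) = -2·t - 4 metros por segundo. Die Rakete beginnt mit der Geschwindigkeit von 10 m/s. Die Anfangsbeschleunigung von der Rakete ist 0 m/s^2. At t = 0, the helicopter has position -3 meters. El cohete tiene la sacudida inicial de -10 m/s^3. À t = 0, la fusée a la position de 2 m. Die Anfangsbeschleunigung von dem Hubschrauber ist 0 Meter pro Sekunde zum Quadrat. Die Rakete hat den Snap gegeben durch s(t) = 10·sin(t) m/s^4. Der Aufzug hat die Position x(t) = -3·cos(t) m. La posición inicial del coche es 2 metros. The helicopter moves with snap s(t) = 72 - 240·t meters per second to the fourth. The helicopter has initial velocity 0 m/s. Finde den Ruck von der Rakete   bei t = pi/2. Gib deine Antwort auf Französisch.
Pour résoudre ceci, nous devons prendre 1 intégrale de notre équation du snap s(t) = 10·sin(t). La primitive du snap est le jerk. En utilisant j(0) = -10, nous obtenons j(t) = -10·cos(t). De l'équation du jerk j(t) = -10·cos(t), nous substituons t = pi/2 pour obtenir j = 0.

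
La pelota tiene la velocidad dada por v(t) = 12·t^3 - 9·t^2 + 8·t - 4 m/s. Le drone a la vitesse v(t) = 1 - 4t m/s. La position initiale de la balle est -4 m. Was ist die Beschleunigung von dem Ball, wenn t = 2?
Um dies zu lösen, müssen wir 1 Ableitung unserer Gleichung für die Geschwindigkeit v(t) = 12·t^3 - 9·t^2 + 8·t - 4 nehmen. Mit d/dt von v(t) finden wir a(t) = 36·t^2 - 18·t + 8. Wir haben die Beschleunigung a(t) = 36·t^2 - 18·t + 8. Durch Einsetzen von t = 2: a(2) = 116.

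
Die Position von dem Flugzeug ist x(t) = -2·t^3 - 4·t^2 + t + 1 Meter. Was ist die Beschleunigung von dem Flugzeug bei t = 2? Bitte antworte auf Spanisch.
Partiendo de la posición x(t) = -2·t^3 - 4·t^2 + t + 1, tomamos 2 derivadas. La derivada de la posición da la velocidad: v(t) = -6·t^2 - 8·t + 1. Tomando d/dt de v(t), encontramos a(t) = -12·t - 8. Usando a(t) = -12·t - 8 y sustituyendo t = 2, encontramos a = -32.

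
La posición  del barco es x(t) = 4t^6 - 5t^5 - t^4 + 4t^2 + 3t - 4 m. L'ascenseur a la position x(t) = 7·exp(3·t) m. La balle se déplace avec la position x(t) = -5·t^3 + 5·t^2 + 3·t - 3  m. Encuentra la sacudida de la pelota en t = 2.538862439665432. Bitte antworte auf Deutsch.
Um dies zu lösen, müssen wir 3 Ableitungen unserer Gleichung für die Position x(t) = -5·t^3 + 5·t^2 + 3·t - 3 nehmen. Durch Ableiten von der Position erhalten wir die Geschwindigkeit: v(t) = -15·t^2 + 10·t + 3. Mit d/dt von v(t) finden wir a(t) = 10 - 30·t. Mit d/dt von a(t) finden wir j(t) = -30. Mit j(t) = -30 und Einsetzen von t = 2.538862439665432, finden wir j = -30.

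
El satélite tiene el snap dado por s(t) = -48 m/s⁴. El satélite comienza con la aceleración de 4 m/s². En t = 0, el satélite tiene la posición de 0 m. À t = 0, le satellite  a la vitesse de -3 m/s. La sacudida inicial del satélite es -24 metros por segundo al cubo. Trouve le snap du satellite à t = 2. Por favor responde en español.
Tenemos el snap s(t) = -48. Sustituyendo t = 2: s(2) = -48.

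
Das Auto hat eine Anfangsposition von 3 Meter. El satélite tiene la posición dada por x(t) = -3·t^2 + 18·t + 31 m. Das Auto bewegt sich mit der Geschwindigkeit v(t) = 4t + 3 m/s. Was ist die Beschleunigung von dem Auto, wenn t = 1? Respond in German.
Um dies zu lösen, müssen wir 1 Ableitung unserer Gleichung für die Geschwindigkeit v(t) = 4·t + 3 nehmen. Die Ableitung von der Geschwindigkeit ergibt die Beschleunigung: a(t) = 4. Aus der Gleichung für die Beschleunigung a(t) = 4, setzen wir t = 1 ein und erhalten a = 4.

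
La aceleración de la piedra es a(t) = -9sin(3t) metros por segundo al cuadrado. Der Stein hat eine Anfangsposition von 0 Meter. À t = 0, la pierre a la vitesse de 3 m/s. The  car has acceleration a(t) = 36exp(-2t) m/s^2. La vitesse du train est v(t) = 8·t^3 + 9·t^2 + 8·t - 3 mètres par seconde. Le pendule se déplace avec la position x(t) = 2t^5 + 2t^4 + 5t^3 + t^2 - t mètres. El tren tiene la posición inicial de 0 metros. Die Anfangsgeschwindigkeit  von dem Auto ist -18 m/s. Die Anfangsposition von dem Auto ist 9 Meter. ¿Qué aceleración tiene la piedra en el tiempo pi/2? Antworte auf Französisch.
Nous avons l'accélération a(t) = -9·sin(3·t). En substituant t = pi/2: a(pi/2) = 9.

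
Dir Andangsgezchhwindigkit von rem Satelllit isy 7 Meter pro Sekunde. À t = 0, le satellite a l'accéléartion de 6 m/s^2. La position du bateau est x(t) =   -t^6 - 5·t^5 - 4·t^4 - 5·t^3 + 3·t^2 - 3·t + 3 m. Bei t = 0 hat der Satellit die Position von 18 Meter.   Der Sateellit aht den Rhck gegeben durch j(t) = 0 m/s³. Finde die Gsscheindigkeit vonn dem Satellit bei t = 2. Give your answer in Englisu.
We need to integrate our jerk equation j(t) = 0 2 times. The integral of jerk is acceleration. Using a(0) = 6, we get a(t) = 6. Integrating acceleration and using the initial condition v(0) = 7, we get v(t) = 6·t + 7. From the given velocity equation v(t) = 6·t + 7, we substitute t = 2 to get v = 19.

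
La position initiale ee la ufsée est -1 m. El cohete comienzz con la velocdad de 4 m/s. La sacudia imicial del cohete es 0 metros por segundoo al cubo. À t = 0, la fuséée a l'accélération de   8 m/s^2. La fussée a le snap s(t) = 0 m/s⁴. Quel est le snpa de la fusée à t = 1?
En utilisant s(t) = 0 et en substituant t = 1, nous trouvons s = 0.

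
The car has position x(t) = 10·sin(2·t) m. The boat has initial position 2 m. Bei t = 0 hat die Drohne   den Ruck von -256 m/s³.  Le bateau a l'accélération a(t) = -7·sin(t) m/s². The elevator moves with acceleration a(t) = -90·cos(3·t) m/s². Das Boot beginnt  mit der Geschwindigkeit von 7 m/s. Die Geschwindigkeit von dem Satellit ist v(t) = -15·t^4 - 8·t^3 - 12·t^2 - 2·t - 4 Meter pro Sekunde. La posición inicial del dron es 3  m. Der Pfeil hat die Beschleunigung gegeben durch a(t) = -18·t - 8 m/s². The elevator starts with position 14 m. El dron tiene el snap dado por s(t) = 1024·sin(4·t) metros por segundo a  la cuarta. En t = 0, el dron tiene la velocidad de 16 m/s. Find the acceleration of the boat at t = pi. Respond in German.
Mit a(t) = -7·sin(t) und Einsetzen von t = pi, finden wir a = 0.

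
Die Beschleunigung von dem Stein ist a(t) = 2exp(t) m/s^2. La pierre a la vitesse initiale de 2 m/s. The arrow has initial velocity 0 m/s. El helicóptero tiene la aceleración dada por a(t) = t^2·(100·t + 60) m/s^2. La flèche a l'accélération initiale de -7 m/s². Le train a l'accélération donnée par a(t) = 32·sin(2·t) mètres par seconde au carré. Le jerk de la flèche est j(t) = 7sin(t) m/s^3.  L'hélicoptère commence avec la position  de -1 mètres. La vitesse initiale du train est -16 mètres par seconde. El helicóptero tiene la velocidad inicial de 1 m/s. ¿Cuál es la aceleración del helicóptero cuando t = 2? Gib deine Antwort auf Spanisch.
Usando a(t) = t^2·(100·t + 60) y sustituyendo t = 2, encontramos a = 1040.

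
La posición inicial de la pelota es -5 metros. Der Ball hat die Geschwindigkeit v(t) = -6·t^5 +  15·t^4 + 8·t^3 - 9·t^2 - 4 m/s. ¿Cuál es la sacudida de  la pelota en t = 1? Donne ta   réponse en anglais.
To solve this, we need to take 2 derivatives of our velocity equation v(t) = -6·t^5 + 15·t^4 + 8·t^3 - 9·t^2 - 4. Differentiating velocity, we get acceleration: a(t) = -30·t^4 + 60·t^3 + 24·t^2 - 18·t. Taking d/dt of a(t), we find j(t) = -120·t^3 + 180·t^2 + 48·t - 18. From the given jerk equation j(t) = -120·t^3 + 180·t^2 + 48·t - 18, we substitute t = 1 to get j = 90.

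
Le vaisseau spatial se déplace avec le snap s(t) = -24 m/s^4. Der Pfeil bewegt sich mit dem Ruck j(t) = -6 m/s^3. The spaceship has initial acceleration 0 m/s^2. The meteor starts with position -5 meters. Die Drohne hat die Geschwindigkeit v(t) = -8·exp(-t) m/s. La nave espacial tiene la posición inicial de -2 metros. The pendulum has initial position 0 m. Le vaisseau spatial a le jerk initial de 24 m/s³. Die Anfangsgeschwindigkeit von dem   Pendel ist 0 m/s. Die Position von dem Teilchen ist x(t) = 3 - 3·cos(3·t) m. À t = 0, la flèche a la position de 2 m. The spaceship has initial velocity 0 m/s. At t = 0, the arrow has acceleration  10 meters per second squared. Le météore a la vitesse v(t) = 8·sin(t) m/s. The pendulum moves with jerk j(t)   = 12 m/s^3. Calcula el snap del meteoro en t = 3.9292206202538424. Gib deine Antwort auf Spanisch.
Para resolver esto, necesitamos tomar 3 derivadas de nuestra ecuación de la velocidad v(t) = 8·sin(t). La derivada de la velocidad da la aceleración: a(t) = 8·cos(t). Tomando d/dt de a(t), encontramos j(t) = -8·sin(t). Tomando d/dt de j(t), encontramos s(t) = -8·cos(t). Usando s(t) = -8·cos(t) y sustituyendo t = 3.9292206202538424, encontramos s = 5.64422652486297.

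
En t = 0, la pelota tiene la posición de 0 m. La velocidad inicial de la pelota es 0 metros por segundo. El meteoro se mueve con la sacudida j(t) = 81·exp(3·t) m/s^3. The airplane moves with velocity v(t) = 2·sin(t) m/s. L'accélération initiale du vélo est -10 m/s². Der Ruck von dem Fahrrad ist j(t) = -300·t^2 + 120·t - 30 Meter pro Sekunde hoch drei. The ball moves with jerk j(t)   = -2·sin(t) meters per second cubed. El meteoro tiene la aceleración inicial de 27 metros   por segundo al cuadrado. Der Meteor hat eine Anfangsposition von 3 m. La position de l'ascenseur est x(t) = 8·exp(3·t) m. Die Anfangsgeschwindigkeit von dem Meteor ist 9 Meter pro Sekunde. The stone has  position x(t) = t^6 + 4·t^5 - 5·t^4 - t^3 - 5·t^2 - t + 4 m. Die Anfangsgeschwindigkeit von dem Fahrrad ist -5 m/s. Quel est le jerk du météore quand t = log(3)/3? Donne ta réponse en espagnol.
Usando j(t) = 81·exp(3·t) y sustituyendo t = log(3)/3, encontramos j = 243.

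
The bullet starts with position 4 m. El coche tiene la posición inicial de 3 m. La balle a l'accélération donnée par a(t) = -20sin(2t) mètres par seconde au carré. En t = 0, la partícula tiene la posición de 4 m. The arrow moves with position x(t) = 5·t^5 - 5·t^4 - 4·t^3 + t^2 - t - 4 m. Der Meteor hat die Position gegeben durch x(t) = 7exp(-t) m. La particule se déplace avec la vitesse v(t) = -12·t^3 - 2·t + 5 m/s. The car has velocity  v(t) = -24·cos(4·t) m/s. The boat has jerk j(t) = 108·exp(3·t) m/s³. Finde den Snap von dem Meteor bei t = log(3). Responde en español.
Para resolver esto, necesitamos tomar 4 derivadas de nuestra ecuación de la posición x(t) = 7·exp(-t). Derivando la posición, obtenemos la velocidad: v(t) = -7·exp(-t). Derivando la velocidad, obtenemos la aceleración: a(t) = 7·exp(-t). Tomando d/dt de a(t), encontramos j(t) = -7·exp(-t). Tomando d/dt de j(t), encontramos s(t) = 7·exp(-t). De la ecuación del snap s(t) = 7·exp(-t), sustituimos t = log(3) para obtener s = 7/3.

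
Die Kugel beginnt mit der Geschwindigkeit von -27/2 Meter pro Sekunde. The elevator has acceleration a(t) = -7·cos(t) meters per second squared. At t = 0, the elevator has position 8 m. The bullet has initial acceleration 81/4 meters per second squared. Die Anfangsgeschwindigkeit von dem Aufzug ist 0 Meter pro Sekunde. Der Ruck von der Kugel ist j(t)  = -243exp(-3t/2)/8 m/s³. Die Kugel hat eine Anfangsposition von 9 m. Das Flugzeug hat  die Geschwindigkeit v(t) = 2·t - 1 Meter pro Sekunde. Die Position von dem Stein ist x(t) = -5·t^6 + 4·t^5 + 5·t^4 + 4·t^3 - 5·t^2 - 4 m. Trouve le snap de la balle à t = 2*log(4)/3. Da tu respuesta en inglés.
We must differentiate our jerk equation j(t) = -243·exp(-3·t/2)/8 1 time. Taking d/dt of j(t), we find s(t) = 729·exp(-3·t/2)/16. From the given snap equation s(t) = 729·exp(-3·t/2)/16, we substitute t = 2*log(4)/3 to get s = 729/64.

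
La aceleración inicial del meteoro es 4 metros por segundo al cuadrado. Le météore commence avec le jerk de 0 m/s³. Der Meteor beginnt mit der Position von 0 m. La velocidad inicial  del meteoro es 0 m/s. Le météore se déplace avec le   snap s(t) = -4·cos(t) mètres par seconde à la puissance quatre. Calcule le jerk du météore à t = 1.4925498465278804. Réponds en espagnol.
Para resolver esto, necesitamos tomar 1 integral de nuestra ecuación del snap s(t) = -4·cos(t). Integrando el snap y usando la condición inicial j(0) = 0, obtenemos j(t) = -4·sin(t). Tenemos la sacudida j(t) = -4·sin(t). Sustituyendo t = 1.4925498465278804: j(1.4925498465278804) = -3.98776122290163.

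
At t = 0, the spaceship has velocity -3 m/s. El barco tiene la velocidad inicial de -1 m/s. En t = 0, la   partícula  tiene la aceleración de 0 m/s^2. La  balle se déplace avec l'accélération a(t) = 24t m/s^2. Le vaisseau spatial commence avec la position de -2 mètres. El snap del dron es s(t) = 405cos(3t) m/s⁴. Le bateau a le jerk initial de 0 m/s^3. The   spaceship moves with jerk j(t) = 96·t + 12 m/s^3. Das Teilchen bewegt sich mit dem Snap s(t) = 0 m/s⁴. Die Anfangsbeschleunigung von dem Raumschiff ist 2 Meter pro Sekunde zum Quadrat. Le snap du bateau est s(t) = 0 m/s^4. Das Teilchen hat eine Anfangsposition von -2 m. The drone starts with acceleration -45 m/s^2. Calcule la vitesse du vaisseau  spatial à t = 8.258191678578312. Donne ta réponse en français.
Nous devons intégrer notre équation du jerk j(t) = 96·t + 12 2 fois. En prenant ∫j(t)dt et en appliquant a(0) = 2, nous trouvons a(t) = 48·t^2 + 12·t + 2. En prenant ∫a(t)dt et en appliquant v(0) = -3, nous trouvons v(t) = 16·t^3 + 6·t^2 + 2·t - 3. En utilisant v(t) = 16·t^3 + 6·t^2 + 2·t - 3 et en substituant t = 8.258191678578312, nous trouvons v = 9433.74155789318.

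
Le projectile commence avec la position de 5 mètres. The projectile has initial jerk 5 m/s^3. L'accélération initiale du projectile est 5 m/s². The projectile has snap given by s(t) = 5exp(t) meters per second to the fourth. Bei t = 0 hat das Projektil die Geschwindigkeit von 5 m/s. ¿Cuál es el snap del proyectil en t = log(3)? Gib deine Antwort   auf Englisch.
From the given snap equation s(t) = 5·exp(t), we substitute t = log(3) to get s = 15.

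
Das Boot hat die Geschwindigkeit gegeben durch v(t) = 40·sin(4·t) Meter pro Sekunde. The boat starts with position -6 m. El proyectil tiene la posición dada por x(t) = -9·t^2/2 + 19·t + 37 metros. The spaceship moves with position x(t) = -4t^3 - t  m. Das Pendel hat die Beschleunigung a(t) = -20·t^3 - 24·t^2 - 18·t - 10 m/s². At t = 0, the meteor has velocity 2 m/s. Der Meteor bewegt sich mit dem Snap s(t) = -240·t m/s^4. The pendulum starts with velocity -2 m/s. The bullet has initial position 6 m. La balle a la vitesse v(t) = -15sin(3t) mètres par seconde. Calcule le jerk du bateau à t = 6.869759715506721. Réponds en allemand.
Ausgehend von der Geschwindigkeit v(t) = 40·sin(4·t), nehmen wir 2 Ableitungen. Die Ableitung von der Geschwindigkeit ergibt die Beschleunigung: a(t) = 160·cos(4·t). Durch Ableiten von der Beschleunigung erhalten wir den Ruck: j(t) = -640·sin(4·t). Mit j(t) = -640·sin(4·t) und Einsetzen von t = 6.869759715506721, finden wir j = -457.004910127626.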